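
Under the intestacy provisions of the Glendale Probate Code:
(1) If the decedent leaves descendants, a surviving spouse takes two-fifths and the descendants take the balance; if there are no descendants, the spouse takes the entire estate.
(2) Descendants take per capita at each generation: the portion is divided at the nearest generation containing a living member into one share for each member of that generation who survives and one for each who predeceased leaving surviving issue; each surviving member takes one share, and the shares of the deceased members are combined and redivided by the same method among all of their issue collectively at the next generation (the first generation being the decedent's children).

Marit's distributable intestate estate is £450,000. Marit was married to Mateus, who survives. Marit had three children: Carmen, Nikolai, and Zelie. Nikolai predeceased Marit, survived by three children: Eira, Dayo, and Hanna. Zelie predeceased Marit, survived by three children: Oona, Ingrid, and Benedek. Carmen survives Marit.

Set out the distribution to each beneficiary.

Mateus takes two-fifths of £450,000 = £180,000. The remaining £270,000 passes to the descendants.
The descendants' portion (£270,000) is divided at the children's generation into 3 shares of £90,000. Carmen takes £90,000. The 2 shares of the deceased (Nikolai and Zelie) are combined into a pool of £180,000.
That pool (£180,000) is divided at the grandchildren's generation equally among Eira, Dayo, Hanna, Oona, Ingrid, and Benedek: £30,000 each.

Mateus: £180,000; Carmen: £90,000; Eira: £30,000; Dayo: £30,000; Hanna: £30,000; Oona: £30,000; Ingrid: £30,000; Benedek: £30,000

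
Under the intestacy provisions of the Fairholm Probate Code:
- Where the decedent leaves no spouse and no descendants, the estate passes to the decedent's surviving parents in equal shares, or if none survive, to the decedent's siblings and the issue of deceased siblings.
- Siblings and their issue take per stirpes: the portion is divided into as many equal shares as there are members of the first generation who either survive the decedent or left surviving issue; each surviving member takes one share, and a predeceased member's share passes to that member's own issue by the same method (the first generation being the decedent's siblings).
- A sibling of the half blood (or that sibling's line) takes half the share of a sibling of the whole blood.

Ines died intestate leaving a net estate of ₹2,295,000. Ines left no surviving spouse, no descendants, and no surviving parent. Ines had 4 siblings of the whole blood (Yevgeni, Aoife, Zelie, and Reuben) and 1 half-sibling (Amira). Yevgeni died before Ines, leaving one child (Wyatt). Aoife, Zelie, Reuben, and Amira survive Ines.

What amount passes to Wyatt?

The entire ₹2,295,000 passes to the siblings and their issue.
Counting each half-blood sibling's line as half a unit, there are 9/2 units in ₹2,295,000, so one unit is ₹510,000. Whole-blood lines (Yevgeni, Aoife, Zelie, and Reuben) take ₹510,000 each; half-blood lines (Amira) take ₹255,000 each.
Yevgeni's share (₹510,000) passes entirely to Wyatt.

Wyatt receives ₹510,000.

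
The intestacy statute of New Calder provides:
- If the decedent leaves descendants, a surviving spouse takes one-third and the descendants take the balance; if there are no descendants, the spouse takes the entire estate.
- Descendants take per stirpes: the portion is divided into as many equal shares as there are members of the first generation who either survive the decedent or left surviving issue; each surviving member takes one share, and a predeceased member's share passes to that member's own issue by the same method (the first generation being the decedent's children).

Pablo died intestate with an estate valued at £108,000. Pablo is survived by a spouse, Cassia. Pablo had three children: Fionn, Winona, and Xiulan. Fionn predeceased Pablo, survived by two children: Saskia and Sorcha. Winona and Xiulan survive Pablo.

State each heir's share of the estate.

Cassia takes one-third of £108,000 = £36,000. The remaining £72,000 passes to the descendants.
The descendants' portion (£72,000) is divided into 3 shares of £24,000: Winona and Xiulan each take £24,000; Fionn's £24,000 share passes to Fionn's issue.
Fionn's share (£24,000) is divided into 2 shares of £12,000: Saskia and Sorcha each take £12,000.

Cassia: £36,000; Saskia: £12,000; Sorcha: £12,000; Winona: £24,000; Xiulan: £24,000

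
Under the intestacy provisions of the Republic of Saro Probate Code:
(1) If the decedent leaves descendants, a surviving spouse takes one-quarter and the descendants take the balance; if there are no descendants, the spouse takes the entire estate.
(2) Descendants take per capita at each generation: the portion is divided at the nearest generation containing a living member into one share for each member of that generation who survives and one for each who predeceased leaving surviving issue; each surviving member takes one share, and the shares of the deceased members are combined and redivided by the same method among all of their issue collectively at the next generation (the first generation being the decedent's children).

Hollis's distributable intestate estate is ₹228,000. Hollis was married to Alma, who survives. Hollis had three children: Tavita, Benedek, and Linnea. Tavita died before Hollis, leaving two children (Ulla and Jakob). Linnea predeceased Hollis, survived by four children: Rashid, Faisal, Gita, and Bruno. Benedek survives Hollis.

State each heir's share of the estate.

Alma takes one-quarter of ₹228,000 = ₹57,000. The remaining ₹171,000 passes to the descendants.
The descendants' portion (₹171,000) is divided at the children's generation into 3 shares of ₹57,000. Benedek takes ₹57,000. The 2 shares of the deceased (Tavita and Linnea) are combined into a pool of ₹114,000.
That pool (₹114,000) is divided at the grandchildren's generation equally among Ulla, Jakob, Rashid, Faisal, Gita, and Bruno: ₹19,000 each.

Alma: ₹57,000; Ulla: ₹19,000; Jakob: ₹19,000; Benedek: ₹57,000; Rashid: ₹19,000; Faisal: ₹19,000; Gita: ₹19,000; Bruno: ₹19,000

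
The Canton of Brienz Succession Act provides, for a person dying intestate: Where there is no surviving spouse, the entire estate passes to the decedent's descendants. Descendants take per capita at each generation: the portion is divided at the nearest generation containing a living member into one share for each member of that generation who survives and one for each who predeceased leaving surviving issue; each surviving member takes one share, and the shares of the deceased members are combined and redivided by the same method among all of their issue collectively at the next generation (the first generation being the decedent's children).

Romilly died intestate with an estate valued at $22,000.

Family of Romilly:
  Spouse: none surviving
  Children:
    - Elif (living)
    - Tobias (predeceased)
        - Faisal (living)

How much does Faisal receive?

The entire $22,000 passes to the descendants.
That amount ($22,000) is divided at the children's generation into 2 shares of $11,000. Elif takes $11,000. The remaining share for the deceased Tobias ($11,000) is carried to the next generation.
That pool ($11,000) passes entirely to Faisal, the sole taker at the grandchildren's generation.

Faisal receives $11,000.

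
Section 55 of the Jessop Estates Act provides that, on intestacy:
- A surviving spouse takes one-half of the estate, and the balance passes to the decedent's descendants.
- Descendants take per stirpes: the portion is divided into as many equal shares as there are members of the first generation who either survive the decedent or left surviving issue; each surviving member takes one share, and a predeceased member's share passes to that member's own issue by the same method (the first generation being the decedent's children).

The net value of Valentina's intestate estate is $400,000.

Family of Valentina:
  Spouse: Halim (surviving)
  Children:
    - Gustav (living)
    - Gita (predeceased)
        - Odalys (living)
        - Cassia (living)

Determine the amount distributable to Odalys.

Odalys receives $50,000.

Halim takes one-half of $400,000 = $200,000. The remaining $200,000 passes to the descendants.
The descendants' portion ($200,000) is divided into 2 shares of $100,000: Gustav takes $100,000; Gita's $100,000 share passes to Gita's issue.
Gita's share ($100,000) is divided into 2 shares of $50,000: Odalys and Cassia each take $50,000.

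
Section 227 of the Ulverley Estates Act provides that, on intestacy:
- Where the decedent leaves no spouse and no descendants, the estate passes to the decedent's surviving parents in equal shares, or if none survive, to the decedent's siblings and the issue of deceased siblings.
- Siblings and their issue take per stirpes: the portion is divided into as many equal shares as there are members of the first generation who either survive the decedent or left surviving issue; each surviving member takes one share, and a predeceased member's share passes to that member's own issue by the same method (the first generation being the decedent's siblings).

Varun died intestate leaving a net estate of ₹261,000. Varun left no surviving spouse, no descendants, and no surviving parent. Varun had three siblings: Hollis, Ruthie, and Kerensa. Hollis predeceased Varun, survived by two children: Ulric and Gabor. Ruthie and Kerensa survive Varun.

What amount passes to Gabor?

Gabor receives ₹43,500.

The entire ₹261,000 passes to the siblings and their issue.
That amount (₹261,000) is divided into 3 shares of ₹87,000: Ruthie and Kerensa each take ₹87,000; Hollis's ₹87,000 share passes to Hollis's issue.
Hollis's share (₹87,000) is divided into 2 shares of ₹43,500: Ulric and Gabor each take ₹43,500.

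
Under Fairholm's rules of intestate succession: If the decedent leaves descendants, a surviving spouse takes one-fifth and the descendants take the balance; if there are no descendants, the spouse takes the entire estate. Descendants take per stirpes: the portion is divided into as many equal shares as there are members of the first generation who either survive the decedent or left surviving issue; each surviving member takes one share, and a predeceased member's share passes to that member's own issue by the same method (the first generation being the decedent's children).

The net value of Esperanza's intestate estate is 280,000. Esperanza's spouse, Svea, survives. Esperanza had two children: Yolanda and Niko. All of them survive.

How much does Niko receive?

Svea takes one-fifth of 280,000 = 56,000. The remaining 224,000 passes to the descendants.
The descendants' portion (224,000) is divided into 2 shares of 112,000: Yolanda and Niko each take 112,000.

Niko receives 112,000.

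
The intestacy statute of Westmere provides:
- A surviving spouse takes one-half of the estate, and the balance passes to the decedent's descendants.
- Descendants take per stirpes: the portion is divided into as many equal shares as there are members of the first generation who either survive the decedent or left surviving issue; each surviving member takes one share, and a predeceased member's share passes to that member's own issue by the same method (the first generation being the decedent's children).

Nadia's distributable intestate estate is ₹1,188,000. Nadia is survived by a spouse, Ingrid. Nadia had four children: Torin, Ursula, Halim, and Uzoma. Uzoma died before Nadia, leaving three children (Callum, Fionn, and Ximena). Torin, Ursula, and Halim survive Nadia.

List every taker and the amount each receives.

Ingrid takes one-half of ₹1,188,000 = ₹594,000. The remaining ₹594,000 passes to the descendants.
The descendants' portion (₹594,000) is divided into 4 shares of ₹148,500: Torin, Ursula, and Halim each take ₹148,500; Uzoma's ₹148,500 share passes to Uzoma's issue.
Uzoma's share (₹148,500) is divided into 3 shares of ₹49,500: Callum, Fionn, and Ximena each take ₹49,500.

Ingrid: ₹594,000; Torin: ₹148,500; Ursula: ₹148,500; Halim: ₹148,500; Callum: ₹49,500; Fionn: ₹49,500; Ximena: ₹49,500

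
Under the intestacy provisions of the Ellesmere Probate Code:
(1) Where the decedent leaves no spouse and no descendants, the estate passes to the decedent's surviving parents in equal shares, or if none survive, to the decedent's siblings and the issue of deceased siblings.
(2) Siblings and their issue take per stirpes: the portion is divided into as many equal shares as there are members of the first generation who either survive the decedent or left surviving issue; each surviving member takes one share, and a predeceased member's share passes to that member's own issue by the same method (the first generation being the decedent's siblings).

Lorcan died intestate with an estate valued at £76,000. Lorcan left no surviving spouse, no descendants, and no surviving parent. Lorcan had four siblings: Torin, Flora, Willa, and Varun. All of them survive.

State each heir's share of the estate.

The entire £76,000 passes to the siblings and their issue.
That amount (£76,000) is divided into 4 shares of £19,000: Torin, Flora, Willa, and Varun each take £19,000.

Torin: £19,000; Flora: £19,000; Willa: £19,000; Varun: £19,000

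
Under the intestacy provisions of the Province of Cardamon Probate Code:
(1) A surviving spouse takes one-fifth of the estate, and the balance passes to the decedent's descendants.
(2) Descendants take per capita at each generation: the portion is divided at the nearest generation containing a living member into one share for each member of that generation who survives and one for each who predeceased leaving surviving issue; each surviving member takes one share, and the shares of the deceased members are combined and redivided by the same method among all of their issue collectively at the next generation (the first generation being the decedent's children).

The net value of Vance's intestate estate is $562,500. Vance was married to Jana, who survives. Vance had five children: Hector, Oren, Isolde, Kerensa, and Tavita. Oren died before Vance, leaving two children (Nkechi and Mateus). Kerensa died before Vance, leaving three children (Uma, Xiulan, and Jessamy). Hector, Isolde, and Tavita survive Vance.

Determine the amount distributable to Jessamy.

Jessamy receives $36,000.

Jana takes one-fifth of $562,500 = $112,500. The remaining $450,000 passes to the descendants.
The descendants' portion ($450,000) is divided at the children's generation into 5 shares of $90,000. Hector, Isolde, and Tavita each take $90,000. The 2 shares of the deceased (Oren and Kerensa) are combined into a pool of $180,000.
That pool ($180,000) is divided at the grandchildren's generation equally among Nkechi, Mateus, Uma, Xiulan, and Jessamy: $36,000 each.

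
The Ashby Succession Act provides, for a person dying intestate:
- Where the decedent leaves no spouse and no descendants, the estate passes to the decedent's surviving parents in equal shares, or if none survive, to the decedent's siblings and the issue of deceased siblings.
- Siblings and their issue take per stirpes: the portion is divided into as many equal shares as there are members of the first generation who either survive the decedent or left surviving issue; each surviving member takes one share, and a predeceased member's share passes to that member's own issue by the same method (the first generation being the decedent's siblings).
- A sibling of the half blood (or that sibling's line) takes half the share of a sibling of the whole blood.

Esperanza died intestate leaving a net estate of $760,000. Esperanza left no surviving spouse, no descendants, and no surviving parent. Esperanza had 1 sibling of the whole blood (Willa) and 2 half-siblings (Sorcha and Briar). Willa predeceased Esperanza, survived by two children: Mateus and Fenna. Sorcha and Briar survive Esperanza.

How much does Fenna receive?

The entire $760,000 passes to the siblings and their issue.
Counting each half-blood sibling's line as half a unit, there are 2 units in $760,000, so one unit is $380,000. Whole-blood lines (Willa) take $380,000 each; half-blood lines (Sorcha and Briar) take $190,000 each.
Willa's share ($380,000) is divided into 2 shares of $190,000: Mateus and Fenna each take $190,000.

Fenna receives $190,000.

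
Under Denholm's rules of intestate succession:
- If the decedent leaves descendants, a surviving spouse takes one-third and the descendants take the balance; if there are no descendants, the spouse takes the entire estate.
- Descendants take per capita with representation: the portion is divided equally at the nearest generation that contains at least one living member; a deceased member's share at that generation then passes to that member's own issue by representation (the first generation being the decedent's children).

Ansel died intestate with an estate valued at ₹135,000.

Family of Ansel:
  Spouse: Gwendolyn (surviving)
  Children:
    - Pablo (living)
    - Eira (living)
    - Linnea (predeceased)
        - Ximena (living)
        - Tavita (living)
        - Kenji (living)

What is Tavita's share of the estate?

Tavita receives ₹10,000.

Gwendolyn takes one-third of ₹135,000 = ₹45,000. The remaining ₹90,000 passes to the descendants.
The descendants' portion (₹90,000) is divided into 3 shares of ₹30,000: Pablo and Eira each take ₹30,000; Linnea's ₹30,000 share passes to Linnea's issue.
Linnea's share (₹30,000) is divided into 3 shares of ₹10,000: Ximena, Tavita, and Kenji each take ₹10,000.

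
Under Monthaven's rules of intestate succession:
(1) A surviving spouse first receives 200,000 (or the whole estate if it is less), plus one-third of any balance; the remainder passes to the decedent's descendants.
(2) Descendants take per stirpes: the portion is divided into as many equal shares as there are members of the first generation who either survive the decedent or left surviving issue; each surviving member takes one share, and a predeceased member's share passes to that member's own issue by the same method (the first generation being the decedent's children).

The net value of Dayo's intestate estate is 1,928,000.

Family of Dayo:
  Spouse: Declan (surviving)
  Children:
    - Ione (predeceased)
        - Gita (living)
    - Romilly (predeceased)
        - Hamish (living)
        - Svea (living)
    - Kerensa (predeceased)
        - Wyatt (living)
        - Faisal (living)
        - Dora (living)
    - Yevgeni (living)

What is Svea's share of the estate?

Declan first takes 200,000, leaving a balance of 1,728,000. Declan then takes one-third of the balance (576,000), for a total of 776,000. The remaining 1,152,000 passes to the descendants.
The descendants' portion (1,152,000) is divided into 4 shares of 288,000: Yevgeni takes 288,000; Ione's 288,000 share passes to Ione's issue; Romilly's 288,000 share passes to Romilly's issue; Kerensa's 288,000 share passes to Kerensa's issue.
Ione's share (288,000) passes entirely to Gita.
Romilly's share (288,000) is divided into 2 shares of 144,000: Hamish and Svea each take 144,000.
Kerensa's share (288,000) is divided into 3 shares of 96,000: Wyatt, Faisal, and Dora each take 96,000.

Svea receives 144,000.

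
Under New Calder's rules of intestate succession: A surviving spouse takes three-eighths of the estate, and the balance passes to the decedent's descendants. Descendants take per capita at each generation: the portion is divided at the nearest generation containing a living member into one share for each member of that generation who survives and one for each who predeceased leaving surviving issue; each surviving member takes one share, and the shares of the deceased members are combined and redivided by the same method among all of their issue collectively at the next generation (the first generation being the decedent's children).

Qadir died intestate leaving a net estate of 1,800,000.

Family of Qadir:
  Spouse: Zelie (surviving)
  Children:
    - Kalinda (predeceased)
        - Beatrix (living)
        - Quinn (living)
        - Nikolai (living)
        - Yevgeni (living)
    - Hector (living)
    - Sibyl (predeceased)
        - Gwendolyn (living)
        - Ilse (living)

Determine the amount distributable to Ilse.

Zelie takes three-eighths of 1,800,000 = 675,000. The remaining 1,125,000 passes to the descendants.
The descendants' portion (1,125,000) is divided at the children's generation into 3 shares of 375,000. Hector takes 375,000. The 2 shares of the deceased (Kalinda and Sibyl) are combined into a pool of 750,000.
That pool (750,000) is divided at the grandchildren's generation equally among Beatrix, Quinn, Nikolai, Yevgeni, Gwendolyn, and Ilse: 125,000 each.

Ilse receives 125,000.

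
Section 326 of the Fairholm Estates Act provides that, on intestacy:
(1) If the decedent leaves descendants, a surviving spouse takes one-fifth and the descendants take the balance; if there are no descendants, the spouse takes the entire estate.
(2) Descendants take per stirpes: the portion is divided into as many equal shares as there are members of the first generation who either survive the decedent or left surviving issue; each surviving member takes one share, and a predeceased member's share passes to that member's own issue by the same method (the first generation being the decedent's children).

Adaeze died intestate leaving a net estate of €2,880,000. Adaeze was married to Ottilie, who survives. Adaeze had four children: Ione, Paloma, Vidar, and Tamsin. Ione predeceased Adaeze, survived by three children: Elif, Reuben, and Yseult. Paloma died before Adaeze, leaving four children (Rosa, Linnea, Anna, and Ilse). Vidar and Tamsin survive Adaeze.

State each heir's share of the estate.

Ottilie takes one-fifth of €2,880,000 = €576,000. The remaining €2,304,000 passes to the descendants.
The descendants' portion (€2,304,000) is divided into 4 shares of €576,000: Vidar and Tamsin each take €576,000; Ione's €576,000 share passes to Ione's issue; Paloma's €576,000 share passes to Paloma's issue.
Ione's share (€576,000) is divided into 3 shares of €192,000: Elif, Reuben, and Yseult each take €192,000.
Paloma's share (€576,000) is divided into 4 shares of €144,000: Rosa, Linnea, Anna, and Ilse each take €144,000.

Ottilie: €576,000; Elif: €192,000; Reuben: €192,000; Yseult: €192,000; Rosa: €144,000; Linnea: €144,000; Anna: €144,000; Ilse: €144,000; Vidar: €576,000; Tamsin: €576,000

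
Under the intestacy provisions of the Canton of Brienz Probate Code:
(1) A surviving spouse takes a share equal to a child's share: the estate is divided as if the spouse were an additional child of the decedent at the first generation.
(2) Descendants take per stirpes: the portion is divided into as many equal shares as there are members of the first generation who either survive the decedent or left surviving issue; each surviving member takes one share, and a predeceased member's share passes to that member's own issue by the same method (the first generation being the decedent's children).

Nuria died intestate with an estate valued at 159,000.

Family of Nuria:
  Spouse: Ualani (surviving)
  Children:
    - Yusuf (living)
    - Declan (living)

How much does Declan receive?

The spouse counts as an additional share at the children's level, so there are 3 primary shares of 53,000. Ualani takes one such share (53,000).
The children's combined portion (106,000) is divided into 2 shares of 53,000: Yusuf and Declan each take 53,000.

Declan receives 53,000.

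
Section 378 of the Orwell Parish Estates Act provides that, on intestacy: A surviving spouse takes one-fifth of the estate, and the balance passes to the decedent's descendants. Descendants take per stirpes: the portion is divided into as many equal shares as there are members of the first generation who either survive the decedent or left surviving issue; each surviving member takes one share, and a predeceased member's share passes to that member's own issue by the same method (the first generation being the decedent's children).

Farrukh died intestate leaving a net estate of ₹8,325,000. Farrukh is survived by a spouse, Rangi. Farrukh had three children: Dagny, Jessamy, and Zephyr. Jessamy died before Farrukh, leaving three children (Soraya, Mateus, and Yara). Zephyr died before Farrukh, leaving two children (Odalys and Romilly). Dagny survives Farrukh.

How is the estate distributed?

Rangi takes one-fifth of ₹8,325,000 = ₹1,665,000. The remaining ₹6,660,000 passes to the descendants.
The descendants' portion (₹6,660,000) is divided into 3 shares of ₹2,220,000: Dagny takes ₹2,220,000; Jessamy's ₹2,220,000 share passes to Jessamy's issue; Zephyr's ₹2,220,000 share passes to Zephyr's issue.
Jessamy's share (₹2,220,000) is divided into 3 shares of ₹740,000: Soraya, Mateus, and Yara each take ₹740,000.
Zephyr's share (₹2,220,000) is divided into 2 shares of ₹1,110,000: Odalys and Romilly each take ₹1,110,000.

Rangi: ₹1,665,000; Dagny: ₹2,220,000; Soraya: ₹740,000; Mateus: ₹740,000; Yara: ₹740,000; Odalys: ₹1,110,000; Romilly: ₹1,110,000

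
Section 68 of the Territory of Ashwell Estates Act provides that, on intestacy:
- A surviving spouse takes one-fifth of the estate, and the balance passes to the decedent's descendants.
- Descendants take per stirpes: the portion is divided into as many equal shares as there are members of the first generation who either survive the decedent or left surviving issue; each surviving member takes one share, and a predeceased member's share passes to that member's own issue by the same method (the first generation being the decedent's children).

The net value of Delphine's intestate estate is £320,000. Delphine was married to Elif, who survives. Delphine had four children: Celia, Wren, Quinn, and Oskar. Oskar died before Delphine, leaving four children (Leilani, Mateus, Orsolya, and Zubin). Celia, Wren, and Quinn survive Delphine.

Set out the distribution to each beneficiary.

Elif takes one-fifth of £320,000 = £64,000. The remaining £256,000 passes to the descendants.
The descendants' portion (£256,000) is divided into 4 shares of £64,000: Celia, Wren, and Quinn each take £64,000; Oskar's £64,000 share passes to Oskar's issue.
Oskar's share (£64,000) is divided into 4 shares of £16,000: Leilani, Mateus, Orsolya, and Zubin each take £16,000.

Elif: £64,000; Celia: £64,000; Wren: £64,000; Quinn: £64,000; Leilani: £16,000; Mateus: £16,000; Orsolya: £16,000; Zubin: £16,000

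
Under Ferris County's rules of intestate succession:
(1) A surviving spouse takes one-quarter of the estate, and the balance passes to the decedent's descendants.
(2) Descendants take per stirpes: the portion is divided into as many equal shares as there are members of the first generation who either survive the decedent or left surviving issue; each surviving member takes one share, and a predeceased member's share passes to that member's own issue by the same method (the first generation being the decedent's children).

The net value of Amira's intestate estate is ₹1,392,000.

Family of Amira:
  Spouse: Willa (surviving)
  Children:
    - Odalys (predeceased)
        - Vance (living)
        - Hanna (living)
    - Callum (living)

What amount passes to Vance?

Vance receives ₹261,000.

Willa takes one-quarter of ₹1,392,000 = ₹348,000. The remaining ₹1,044,000 passes to the descendants.
The descendants' portion (₹1,044,000) is divided into 2 shares of ₹522,000: Callum takes ₹522,000; Odalys's ₹522,000 share passes to Odalys's issue.
Odalys's share (₹522,000) is divided into 2 shares of ₹261,000: Vance and Hanna each take ₹261,000.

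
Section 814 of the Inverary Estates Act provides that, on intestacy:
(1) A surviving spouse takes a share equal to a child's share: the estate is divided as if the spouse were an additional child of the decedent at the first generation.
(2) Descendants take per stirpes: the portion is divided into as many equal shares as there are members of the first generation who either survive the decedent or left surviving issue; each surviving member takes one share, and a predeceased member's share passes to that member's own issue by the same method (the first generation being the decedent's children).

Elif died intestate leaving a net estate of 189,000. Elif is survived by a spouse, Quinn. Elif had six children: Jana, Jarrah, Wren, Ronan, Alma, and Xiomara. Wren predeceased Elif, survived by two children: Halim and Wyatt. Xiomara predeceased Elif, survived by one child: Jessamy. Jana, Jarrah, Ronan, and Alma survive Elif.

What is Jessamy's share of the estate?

The spouse counts as an additional share at the children's level, so there are 7 primary shares of 27,000. Quinn takes one such share (27,000).
The children's combined portion (162,000) is divided into 6 shares of 27,000: Jana, Jarrah, Ronan, and Alma each take 27,000; Wren's 27,000 share passes to Wren's issue; Xiomara's 27,000 share passes to Xiomara's issue.
Wren's share (27,000) is divided into 2 shares of 13,500: Halim and Wyatt each take 13,500.
Xiomara's share (27,000) passes entirely to Jessamy.

Jessamy receives 27,000.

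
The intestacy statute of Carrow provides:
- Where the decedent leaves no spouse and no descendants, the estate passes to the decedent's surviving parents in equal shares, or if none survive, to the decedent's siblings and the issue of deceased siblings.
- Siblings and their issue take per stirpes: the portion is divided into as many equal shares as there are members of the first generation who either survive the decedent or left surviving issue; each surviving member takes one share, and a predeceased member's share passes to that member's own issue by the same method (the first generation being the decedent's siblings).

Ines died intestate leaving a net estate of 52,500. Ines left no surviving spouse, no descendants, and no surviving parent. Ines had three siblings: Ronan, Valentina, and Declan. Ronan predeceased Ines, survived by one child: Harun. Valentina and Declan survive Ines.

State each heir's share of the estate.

The entire 52,500 passes to the siblings and their issue.
That amount (52,500) is divided into 3 shares of 17,500: Valentina and Declan each take 17,500; Ronan's 17,500 share passes to Ronan's issue.
Ronan's share (17,500) passes entirely to Harun.

Harun: 17,500; Valentina: 17,500; Declan: 17,500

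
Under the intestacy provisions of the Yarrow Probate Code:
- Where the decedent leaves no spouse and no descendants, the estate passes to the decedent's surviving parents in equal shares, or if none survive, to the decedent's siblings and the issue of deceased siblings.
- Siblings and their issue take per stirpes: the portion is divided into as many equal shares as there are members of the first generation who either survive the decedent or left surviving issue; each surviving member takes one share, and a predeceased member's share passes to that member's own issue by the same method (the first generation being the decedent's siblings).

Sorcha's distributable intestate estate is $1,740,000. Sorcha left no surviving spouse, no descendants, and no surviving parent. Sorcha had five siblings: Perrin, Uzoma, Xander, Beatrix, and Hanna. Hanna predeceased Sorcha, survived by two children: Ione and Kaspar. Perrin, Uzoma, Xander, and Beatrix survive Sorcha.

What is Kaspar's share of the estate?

Kaspar receives $174,000.

The entire $1,740,000 passes to the siblings and their issue.
That amount ($1,740,000) is divided into 5 shares of $348,000: Perrin, Uzoma, Xander, and Beatrix each take $348,000; Hanna's $348,000 share passes to Hanna's issue.
Hanna's share ($348,000) is divided into 2 shares of $174,000: Ione and Kaspar each take $174,000.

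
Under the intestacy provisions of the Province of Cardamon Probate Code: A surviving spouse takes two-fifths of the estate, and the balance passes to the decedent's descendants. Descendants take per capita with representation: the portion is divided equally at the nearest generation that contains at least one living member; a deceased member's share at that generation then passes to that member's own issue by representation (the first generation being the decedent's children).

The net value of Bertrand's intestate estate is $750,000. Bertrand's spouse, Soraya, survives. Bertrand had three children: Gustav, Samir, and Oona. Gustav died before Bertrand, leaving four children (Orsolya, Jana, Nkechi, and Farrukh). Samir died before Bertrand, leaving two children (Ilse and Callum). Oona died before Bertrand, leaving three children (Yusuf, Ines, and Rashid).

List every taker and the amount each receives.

Soraya: $300,000; Orsolya: $50,000; Jana: $50,000; Nkechi: $50,000; Farrukh: $50,000; Ilse: $50,000; Callum: $50,000; Yusuf: $50,000; Ines: $50,000; Rashid: $50,000

Soraya takes two-fifths of $750,000 = $300,000. The remaining $450,000 passes to the descendants.
No child survives, so the initial division is made at the grandchildren's generation.
The descendants' portion ($450,000) is divided into 9 shares of $50,000: Orsolya, Jana, Nkechi, Farrukh, Ilse, Callum, Yusuf, Ines, and Rashid each take $50,000.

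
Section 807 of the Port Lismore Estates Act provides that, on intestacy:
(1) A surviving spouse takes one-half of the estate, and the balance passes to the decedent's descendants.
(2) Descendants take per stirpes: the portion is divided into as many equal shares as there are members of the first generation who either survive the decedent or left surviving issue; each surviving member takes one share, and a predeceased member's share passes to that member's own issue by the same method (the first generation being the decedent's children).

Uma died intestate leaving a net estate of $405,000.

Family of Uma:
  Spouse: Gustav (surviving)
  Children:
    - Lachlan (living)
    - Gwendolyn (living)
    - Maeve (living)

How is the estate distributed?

Gustav takes one-half of $405,000 = $202,500. The remaining $202,500 passes to the descendants.
The descendants' portion ($202,500) is divided into 3 shares of $67,500: Lachlan, Gwendolyn, and Maeve each take $67,500.

Gustav: $202,500; Lachlan: $67,500; Gwendolyn: $67,500; Maeve: $67,500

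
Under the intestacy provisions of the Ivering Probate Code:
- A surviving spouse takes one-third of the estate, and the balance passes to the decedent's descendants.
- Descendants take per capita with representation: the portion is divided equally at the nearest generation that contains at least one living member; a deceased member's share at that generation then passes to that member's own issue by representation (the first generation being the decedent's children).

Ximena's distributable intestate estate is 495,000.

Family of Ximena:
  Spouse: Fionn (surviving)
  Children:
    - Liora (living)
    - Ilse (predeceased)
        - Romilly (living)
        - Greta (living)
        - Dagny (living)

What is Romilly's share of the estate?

Romilly receives 55,000.

Fionn takes one-third of 495,000 = 165,000. The remaining 330,000 passes to the descendants.
The descendants' portion (330,000) is divided into 2 shares of 165,000: Liora takes 165,000; Ilse's 165,000 share passes to Ilse's issue.
Ilse's share (165,000) is divided into 3 shares of 55,000: Romilly, Greta, and Dagny each take 55,000.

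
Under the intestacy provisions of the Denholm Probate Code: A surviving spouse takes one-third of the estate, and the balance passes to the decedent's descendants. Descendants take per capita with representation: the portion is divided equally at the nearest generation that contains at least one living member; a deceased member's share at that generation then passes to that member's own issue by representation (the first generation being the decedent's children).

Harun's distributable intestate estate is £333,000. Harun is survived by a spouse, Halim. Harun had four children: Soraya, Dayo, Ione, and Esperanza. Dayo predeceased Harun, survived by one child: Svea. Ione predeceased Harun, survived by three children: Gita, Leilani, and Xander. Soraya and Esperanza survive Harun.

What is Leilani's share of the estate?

Halim takes one-third of £333,000 = £111,000. The remaining £222,000 passes to the descendants.
The descendants' portion (£222,000) is divided into 4 shares of £55,500: Soraya and Esperanza each take £55,500; Dayo's £55,500 share passes to Dayo's issue; Ione's £55,500 share passes to Ione's issue.
Dayo's share (£55,500) passes entirely to Svea.
Ione's share (£55,500) is divided into 3 shares of £18,500: Gita, Leilani, and Xander each take £18,500.

Leilani receives £18,500.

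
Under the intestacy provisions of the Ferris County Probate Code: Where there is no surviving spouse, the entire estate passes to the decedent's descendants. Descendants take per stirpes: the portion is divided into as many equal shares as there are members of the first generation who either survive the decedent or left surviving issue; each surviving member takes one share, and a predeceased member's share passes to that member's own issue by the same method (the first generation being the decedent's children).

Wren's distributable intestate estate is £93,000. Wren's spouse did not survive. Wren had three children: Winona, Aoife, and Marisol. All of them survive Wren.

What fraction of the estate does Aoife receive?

Aoife receives 1/3 of the estate.

The entire £93,000 passes to the descendants.
That amount (£93,000) is divided into 3 shares of £31,000: Winona, Aoife, and Marisol each take £31,000.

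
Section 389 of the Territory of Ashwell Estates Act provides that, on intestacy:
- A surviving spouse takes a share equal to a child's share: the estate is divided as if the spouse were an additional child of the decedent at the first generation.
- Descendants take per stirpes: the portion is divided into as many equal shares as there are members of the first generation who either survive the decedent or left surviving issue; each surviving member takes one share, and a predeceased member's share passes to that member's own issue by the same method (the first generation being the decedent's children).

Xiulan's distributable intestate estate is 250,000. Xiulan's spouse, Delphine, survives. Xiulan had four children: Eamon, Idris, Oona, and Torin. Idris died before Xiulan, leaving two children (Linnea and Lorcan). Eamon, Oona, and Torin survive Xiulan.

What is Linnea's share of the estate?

Linnea receives 25,000.

The spouse counts as an additional share at the children's level, so there are 5 primary shares of 50,000. Delphine takes one such share (50,000).
The children's combined portion (200,000) is divided into 4 shares of 50,000: Eamon, Oona, and Torin each take 50,000; Idris's 50,000 share passes to Idris's issue.
Idris's share (50,000) is divided into 2 shares of 25,000: Linnea and Lorcan each take 25,000.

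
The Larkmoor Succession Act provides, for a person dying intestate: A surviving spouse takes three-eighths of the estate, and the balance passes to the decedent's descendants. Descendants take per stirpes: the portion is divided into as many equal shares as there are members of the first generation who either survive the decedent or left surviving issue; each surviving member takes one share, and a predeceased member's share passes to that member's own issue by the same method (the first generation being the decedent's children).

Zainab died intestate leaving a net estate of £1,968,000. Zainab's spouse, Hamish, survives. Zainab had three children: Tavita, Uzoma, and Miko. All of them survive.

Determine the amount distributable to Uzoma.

Hamish takes three-eighths of £1,968,000 = £738,000. The remaining £1,230,000 passes to the descendants.
The descendants' portion (£1,230,000) is divided into 3 shares of £410,000: Tavita, Uzoma, and Miko each take £410,000.

Uzoma receives £410,000.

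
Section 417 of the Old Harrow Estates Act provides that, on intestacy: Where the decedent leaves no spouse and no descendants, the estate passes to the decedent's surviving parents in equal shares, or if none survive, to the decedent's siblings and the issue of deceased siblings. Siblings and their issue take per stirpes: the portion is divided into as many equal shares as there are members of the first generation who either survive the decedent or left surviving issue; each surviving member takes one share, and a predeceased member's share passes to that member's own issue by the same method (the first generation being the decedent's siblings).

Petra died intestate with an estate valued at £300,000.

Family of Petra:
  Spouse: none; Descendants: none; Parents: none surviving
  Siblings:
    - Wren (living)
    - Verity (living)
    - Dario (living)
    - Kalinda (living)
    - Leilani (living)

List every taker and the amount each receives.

Wren: £60,000; Verity: £60,000; Dario: £60,000; Kalinda: £60,000; Leilani: £60,000

The entire £300,000 passes to the siblings and their issue.
That amount (£300,000) is divided into 5 shares of £60,000: Wren, Verity, Dario, Kalinda, and Leilani each take £60,000.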